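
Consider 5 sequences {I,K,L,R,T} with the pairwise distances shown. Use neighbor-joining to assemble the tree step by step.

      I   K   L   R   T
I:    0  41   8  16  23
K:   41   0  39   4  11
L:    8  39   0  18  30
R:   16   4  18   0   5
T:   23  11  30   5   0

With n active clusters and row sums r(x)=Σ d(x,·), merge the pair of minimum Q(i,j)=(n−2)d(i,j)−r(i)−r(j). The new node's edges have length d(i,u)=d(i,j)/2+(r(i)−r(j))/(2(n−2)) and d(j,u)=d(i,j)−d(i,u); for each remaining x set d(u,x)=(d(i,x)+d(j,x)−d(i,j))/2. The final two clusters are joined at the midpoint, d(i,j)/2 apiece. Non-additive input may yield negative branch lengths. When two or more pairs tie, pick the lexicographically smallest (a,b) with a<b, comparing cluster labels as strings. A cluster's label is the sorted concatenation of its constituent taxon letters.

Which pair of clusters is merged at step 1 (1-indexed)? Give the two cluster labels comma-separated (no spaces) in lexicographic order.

I,L

iteration 1: select I,L (d=8, Q=-159); attach at lengths (17/6, 31/6); label the merged cluster IL
  updated: d(IL,K)=36, d(IL,R)=13, d(IL,T)=45/2
iteration 2: select IL,R (d=13, Q=-135/2); attach at lengths (151/8, -47/8); label the merged cluster ILR
  updated: d(ILR,K)=27/2, d(ILR,T)=29/4
iteration 3: select ILR,K (d=27/2, Q=-127/4); attach at lengths (39/8, 69/8); label the merged cluster IKLR
  updated: d(IKLR,T)=19/8
iteration 4: select IKLR,T (d=19/8); attach at lengths (19/16, 19/16); label the merged cluster IKLRT
final tree: ((((I:17/6,L:31/6):151/8,R:-47/8):39/8,K:69/8):19/16,T:19/16)
total length: 295/8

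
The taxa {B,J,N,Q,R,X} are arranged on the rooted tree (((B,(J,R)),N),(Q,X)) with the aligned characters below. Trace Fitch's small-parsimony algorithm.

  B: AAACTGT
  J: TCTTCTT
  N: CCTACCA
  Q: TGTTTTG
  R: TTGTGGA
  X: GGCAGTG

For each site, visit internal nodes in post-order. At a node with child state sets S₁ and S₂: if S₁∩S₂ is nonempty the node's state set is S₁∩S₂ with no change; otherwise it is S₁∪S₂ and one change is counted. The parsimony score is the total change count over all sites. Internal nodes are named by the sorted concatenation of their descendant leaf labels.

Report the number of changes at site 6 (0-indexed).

3

[col 0] JR: children J:{T}, R:{T} ∩→ {T}; cost 0
[col 0] BJR: children B:{A}, JR:{T} ∪→ {A,T}; cost 1
[col 0] BJNR: children BJR:{A,T}, N:{C} ∪→ {A,C,T}; cost 1
[col 0] QX: children Q:{T}, X:{G} ∪→ {G,T}; cost 1
[col 0] BJNQRX: children BJNR:{A,C,T}, QX:{G,T} ∩→ {T}; cost 0
[col 1] JR: children J:{C}, R:{T} ∪→ {C,T}; cost 1
[col 1] BJR: children B:{A}, JR:{C,T} ∪→ {A,C,T}; cost 1
[col 1] BJNR: children BJR:{A,C,T}, N:{C} ∩→ {C}; cost 0
[col 1] QX: children Q:{G}, X:{G} ∩→ {G}; cost 0
[col 1] BJNQRX: children BJNR:{C}, QX:{G} ∪→ {C,G}; cost 1
[col 2] JR: children J:{T}, R:{G} ∪→ {G,T}; cost 1
[col 2] BJR: children B:{A}, JR:{G,T} ∪→ {A,G,T}; cost 1
[col 2] BJNR: children BJR:{A,G,T}, N:{T} ∩→ {T}; cost 0
[col 2] QX: children Q:{T}, X:{C} ∪→ {C,T}; cost 1
[col 2] BJNQRX: children BJNR:{T}, QX:{C,T} ∩→ {T}; cost 0
[col 3] JR: children J:{T}, R:{T} ∩→ {T}; cost 0
[col 3] BJR: children B:{C}, JR:{T} ∪→ {C,T}; cost 1
[col 3] BJNR: children BJR:{C,T}, N:{A} ∪→ {A,C,T}; cost 1
[col 3] QX: children Q:{T}, X:{A} ∪→ {A,T}; cost 1
[col 3] BJNQRX: children BJNR:{A,C,T}, QX:{A,T} ∩→ {A,T}; cost 0
[col 4] JR: children J:{C}, R:{G} ∪→ {C,G}; cost 1
[col 4] BJR: children B:{T}, JR:{C,G} ∪→ {C,G,T}; cost 1
[col 4] BJNR: children BJR:{C,G,T}, N:{C} ∩→ {C}; cost 0
[col 4] QX: children Q:{T}, X:{G} ∪→ {G,T}; cost 1
[col 4] BJNQRX: children BJNR:{C}, QX:{G,T} ∪→ {C,G,T}; cost 1
[col 5] JR: children J:{T}, R:{G} ∪→ {G,T}; cost 1
[col 5] BJR: children B:{G}, JR:{G,T} ∩→ {G}; cost 0
[col 5] BJNR: children BJR:{G}, N:{C} ∪→ {C,G}; cost 1
[col 5] QX: children Q:{T}, X:{T} ∩→ {T}; cost 0
[col 5] BJNQRX: children BJNR:{C,G}, QX:{T} ∪→ {C,G,T}; cost 1
[col 6] JR: children J:{T}, R:{A} ∪→ {A,T}; cost 1
[col 6] BJR: children B:{T}, JR:{A,T} ∩→ {T}; cost 0
[col 6] BJNR: children BJR:{T}, N:{A} ∪→ {A,T}; cost 1
[col 6] QX: children Q:{G}, X:{G} ∩→ {G}; cost 0
[col 6] BJNQRX: children BJNR:{A,T}, QX:{G} ∪→ {A,G,T}; cost 1
per-site changes: [3, 3, 3, 3, 4, 3, 3]; total = 22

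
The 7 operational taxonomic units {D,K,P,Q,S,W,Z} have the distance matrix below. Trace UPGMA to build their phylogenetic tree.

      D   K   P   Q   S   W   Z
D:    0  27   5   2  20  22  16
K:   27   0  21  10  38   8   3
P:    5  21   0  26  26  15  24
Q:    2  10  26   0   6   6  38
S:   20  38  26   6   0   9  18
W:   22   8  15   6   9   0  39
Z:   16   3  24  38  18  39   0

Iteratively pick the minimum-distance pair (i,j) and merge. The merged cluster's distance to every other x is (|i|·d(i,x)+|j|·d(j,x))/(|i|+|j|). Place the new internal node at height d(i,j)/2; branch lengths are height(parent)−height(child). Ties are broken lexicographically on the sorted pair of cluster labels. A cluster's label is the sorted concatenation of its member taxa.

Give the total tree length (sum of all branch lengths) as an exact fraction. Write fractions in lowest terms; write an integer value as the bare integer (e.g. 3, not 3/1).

iteration 1: select D,Q (d=2); attach at lengths (1, 1); label the merged cluster DQ
  updated: d(DQ,K)=37/2, d(DQ,P)=31/2, d(DQ,S)=13, d(DQ,W)=14, d(DQ,Z)=27
iteration 2: select K,Z (d=3); attach at lengths (3/2, 3/2); label the merged cluster KZ
  updated: d(DQ,KZ)=91/4, d(KZ,P)=45/2, d(KZ,S)=28, d(KZ,W)=47/2
iteration 3: select S,W (d=9); attach at lengths (9/2, 9/2); label the merged cluster SW
  updated: d(DQ,SW)=27/2, d(KZ,SW)=103/4, d(P,SW)=41/2
iteration 4: select DQ,SW (d=27/2); attach at lengths (23/4, 9/4); label the merged cluster DQSW
  updated: d(DQSW,KZ)=97/4, d(DQSW,P)=18
iteration 5: select DQSW,P (d=18); attach at lengths (9/4, 9); label the merged cluster DPQSW
  updated: d(DPQSW,KZ)=239/10
iteration 6: select DPQSW,KZ (d=239/10); attach at lengths (59/20, 209/20); label the merged cluster DKPQSWZ
final tree: ((((D:1,Q:1):23/4,(S:9/2,W:9/2):9/4):9/4,P:9):59/20,(K:3/2,Z:3/2):209/20)
total length: 933/20

933/20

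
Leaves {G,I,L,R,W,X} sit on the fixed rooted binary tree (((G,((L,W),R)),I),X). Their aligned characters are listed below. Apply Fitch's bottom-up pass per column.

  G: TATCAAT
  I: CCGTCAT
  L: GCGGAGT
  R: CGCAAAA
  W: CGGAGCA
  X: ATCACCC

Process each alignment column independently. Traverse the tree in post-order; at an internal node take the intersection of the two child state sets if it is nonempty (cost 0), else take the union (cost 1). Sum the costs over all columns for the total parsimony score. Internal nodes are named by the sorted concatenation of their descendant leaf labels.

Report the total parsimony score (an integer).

21

site 0, node LW: L={G} ∪ W={C} → {C,G} (+1)
site 0, node LRW: LW={C,G} ∩ R={C} → {C} (+0)
site 0, node GLRW: G={T} ∪ LRW={C} → {C,T} (+1)
site 0, node GILRW: GLRW={C,T} ∩ I={C} → {C} (+0)
site 0, node GILRWX: GILRW={C} ∪ X={A} → {A,C} (+1)
site 1, node LW: L={C} ∪ W={G} → {C,G} (+1)
site 1, node LRW: LW={C,G} ∩ R={G} → {G} (+0)
site 1, node GLRW: G={A} ∪ LRW={G} → {A,G} (+1)
site 1, node GILRW: GLRW={A,G} ∪ I={C} → {A,C,G} (+1)
site 1, node GILRWX: GILRW={A,C,G} ∪ X={T} → {A,C,G,T} (+1)
site 2, node LW: L={G} ∩ W={G} → {G} (+0)
site 2, node LRW: LW={G} ∪ R={C} → {C,G} (+1)
site 2, node GLRW: G={T} ∪ LRW={C,G} → {C,G,T} (+1)
site 2, node GILRW: GLRW={C,G,T} ∩ I={G} → {G} (+0)
site 2, node GILRWX: GILRW={G} ∪ X={C} → {C,G} (+1)
site 3, node LW: L={G} ∪ W={A} → {A,G} (+1)
site 3, node LRW: LW={A,G} ∩ R={A} → {A} (+0)
site 3, node GLRW: G={C} ∪ LRW={A} → {A,C} (+1)
site 3, node GILRW: GLRW={A,C} ∪ I={T} → {A,C,T} (+1)
site 3, node GILRWX: GILRW={A,C,T} ∩ X={A} → {A} (+0)
site 4, node LW: L={A} ∪ W={G} → {A,G} (+1)
site 4, node LRW: LW={A,G} ∩ R={A} → {A} (+0)
site 4, node GLRW: G={A} ∩ LRW={A} → {A} (+0)
site 4, node GILRW: GLRW={A} ∪ I={C} → {A,C} (+1)
site 4, node GILRWX: GILRW={A,C} ∩ X={C} → {C} (+0)
site 5, node LW: L={G} ∪ W={C} → {C,G} (+1)
site 5, node LRW: LW={C,G} ∪ R={A} → {A,C,G} (+1)
site 5, node GLRW: G={A} ∩ LRW={A,C,G} → {A} (+0)
site 5, node GILRW: GLRW={A} ∩ I={A} → {A} (+0)
site 5, node GILRWX: GILRW={A} ∪ X={C} → {A,C} (+1)
site 6, node LW: L={T} ∪ W={A} → {A,T} (+1)
site 6, node LRW: LW={A,T} ∩ R={A} → {A} (+0)
site 6, node GLRW: G={T} ∪ LRW={A} → {A,T} (+1)
site 6, node GILRW: GLRW={A,T} ∩ I={T} → {T} (+0)
site 6, node GILRWX: GILRW={T} ∪ X={C} → {C,T} (+1)
per-site changes: [3, 4, 3, 3, 2, 3, 3]; total = 21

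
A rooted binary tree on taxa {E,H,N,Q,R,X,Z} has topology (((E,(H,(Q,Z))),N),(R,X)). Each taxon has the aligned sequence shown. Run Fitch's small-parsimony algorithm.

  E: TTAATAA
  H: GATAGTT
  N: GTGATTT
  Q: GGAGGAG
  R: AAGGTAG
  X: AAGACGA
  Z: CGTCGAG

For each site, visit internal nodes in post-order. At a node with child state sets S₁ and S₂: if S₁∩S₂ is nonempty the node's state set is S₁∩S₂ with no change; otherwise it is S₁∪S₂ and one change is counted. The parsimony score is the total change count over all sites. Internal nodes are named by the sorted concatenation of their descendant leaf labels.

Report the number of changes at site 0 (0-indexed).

3

site 0, node QZ: Q={G} ∪ Z={C} → {C,G} (+1)
site 0, node HQZ: H={G} ∩ QZ={C,G} → {G} (+0)
site 0, node EHQZ: E={T} ∪ HQZ={G} → {G,T} (+1)
site 0, node EHNQZ: EHQZ={G,T} ∩ N={G} → {G} (+0)
site 0, node RX: R={A} ∩ X={A} → {A} (+0)
site 0, node EHNQRXZ: EHNQZ={G} ∪ RX={A} → {A,G} (+1)
site 1, node QZ: Q={G} ∩ Z={G} → {G} (+0)
site 1, node HQZ: H={A} ∪ QZ={G} → {A,G} (+1)
site 1, node EHQZ: E={T} ∪ HQZ={A,G} → {A,G,T} (+1)
site 1, node EHNQZ: EHQZ={A,G,T} ∩ N={T} → {T} (+0)
site 1, node RX: R={A} ∩ X={A} → {A} (+0)
site 1, node EHNQRXZ: EHNQZ={T} ∪ RX={A} → {A,T} (+1)
site 2, node QZ: Q={A} ∪ Z={T} → {A,T} (+1)
site 2, node HQZ: H={T} ∩ QZ={A,T} → {T} (+0)
site 2, node EHQZ: E={A} ∪ HQZ={T} → {A,T} (+1)
site 2, node EHNQZ: EHQZ={A,T} ∪ N={G} → {A,G,T} (+1)
site 2, node RX: R={G} ∩ X={G} → {G} (+0)
site 2, node EHNQRXZ: EHNQZ={A,G,T} ∩ RX={G} → {G} (+0)
site 3, node QZ: Q={G} ∪ Z={C} → {C,G} (+1)
site 3, node HQZ: H={A} ∪ QZ={C,G} → {A,C,G} (+1)
site 3, node EHQZ: E={A} ∩ HQZ={A,C,G} → {A} (+0)
site 3, node EHNQZ: EHQZ={A} ∩ N={A} → {A} (+0)
site 3, node RX: R={G} ∪ X={A} → {A,G} (+1)
site 3, node EHNQRXZ: EHNQZ={A} ∩ RX={A,G} → {A} (+0)
site 4, node QZ: Q={G} ∩ Z={G} → {G} (+0)
site 4, node HQZ: H={G} ∩ QZ={G} → {G} (+0)
site 4, node EHQZ: E={T} ∪ HQZ={G} → {G,T} (+1)
site 4, node EHNQZ: EHQZ={G,T} ∩ N={T} → {T} (+0)
site 4, node RX: R={T} ∪ X={C} → {C,T} (+1)
site 4, node EHNQRXZ: EHNQZ={T} ∩ RX={C,T} → {T} (+0)
site 5, node QZ: Q={A} ∩ Z={A} → {A} (+0)
site 5, node HQZ: H={T} ∪ QZ={A} → {A,T} (+1)
site 5, node EHQZ: E={A} ∩ HQZ={A,T} → {A} (+0)
site 5, node EHNQZ: EHQZ={A} ∪ N={T} → {A,T} (+1)
site 5, node RX: R={A} ∪ X={G} → {A,G} (+1)
site 5, node EHNQRXZ: EHNQZ={A,T} ∩ RX={A,G} → {A} (+0)
site 6, node QZ: Q={G} ∩ Z={G} → {G} (+0)
site 6, node HQZ: H={T} ∪ QZ={G} → {G,T} (+1)
site 6, node EHQZ: E={A} ∪ HQZ={G,T} → {A,G,T} (+1)
site 6, node EHNQZ: EHQZ={A,G,T} ∩ N={T} → {T} (+0)
site 6, node RX: R={G} ∪ X={A} → {A,G} (+1)
site 6, node EHNQRXZ: EHNQZ={T} ∪ RX={A,G} → {A,G,T} (+1)
per-site changes: [3, 3, 3, 3, 2, 3, 4]; total = 21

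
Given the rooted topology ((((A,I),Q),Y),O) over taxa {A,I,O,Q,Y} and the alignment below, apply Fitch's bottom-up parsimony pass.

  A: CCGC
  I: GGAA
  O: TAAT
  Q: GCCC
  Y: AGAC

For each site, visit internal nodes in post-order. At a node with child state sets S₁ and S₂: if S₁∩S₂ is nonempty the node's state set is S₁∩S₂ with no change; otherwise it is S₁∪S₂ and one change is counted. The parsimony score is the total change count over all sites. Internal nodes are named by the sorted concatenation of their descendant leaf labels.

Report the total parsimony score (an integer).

10

AI@0: {C} ∪ {G} = {C,G} (union, +1)
AIQ@0: {C,G} ∩ {G} = {G} (intersection, +0)
AIQY@0: {G} ∪ {A} = {A,G} (union, +1)
AIOQY@0: {A,G} ∪ {T} = {A,G,T} (union, +1)
AI@1: {C} ∪ {G} = {C,G} (union, +1)
AIQ@1: {C,G} ∩ {C} = {C} (intersection, +0)
AIQY@1: {C} ∪ {G} = {C,G} (union, +1)
AIOQY@1: {C,G} ∪ {A} = {A,C,G} (union, +1)
AI@2: {G} ∪ {A} = {A,G} (union, +1)
AIQ@2: {A,G} ∪ {C} = {A,C,G} (union, +1)
AIQY@2: {A,C,G} ∩ {A} = {A} (intersection, +0)
AIOQY@2: {A} ∩ {A} = {A} (intersection, +0)
AI@3: {C} ∪ {A} = {A,C} (union, +1)
AIQ@3: {A,C} ∩ {C} = {C} (intersection, +0)
AIQY@3: {C} ∩ {C} = {C} (intersection, +0)
AIOQY@3: {C} ∪ {T} = {C,T} (union, +1)
per-site changes: [3, 3, 2, 2]; total = 10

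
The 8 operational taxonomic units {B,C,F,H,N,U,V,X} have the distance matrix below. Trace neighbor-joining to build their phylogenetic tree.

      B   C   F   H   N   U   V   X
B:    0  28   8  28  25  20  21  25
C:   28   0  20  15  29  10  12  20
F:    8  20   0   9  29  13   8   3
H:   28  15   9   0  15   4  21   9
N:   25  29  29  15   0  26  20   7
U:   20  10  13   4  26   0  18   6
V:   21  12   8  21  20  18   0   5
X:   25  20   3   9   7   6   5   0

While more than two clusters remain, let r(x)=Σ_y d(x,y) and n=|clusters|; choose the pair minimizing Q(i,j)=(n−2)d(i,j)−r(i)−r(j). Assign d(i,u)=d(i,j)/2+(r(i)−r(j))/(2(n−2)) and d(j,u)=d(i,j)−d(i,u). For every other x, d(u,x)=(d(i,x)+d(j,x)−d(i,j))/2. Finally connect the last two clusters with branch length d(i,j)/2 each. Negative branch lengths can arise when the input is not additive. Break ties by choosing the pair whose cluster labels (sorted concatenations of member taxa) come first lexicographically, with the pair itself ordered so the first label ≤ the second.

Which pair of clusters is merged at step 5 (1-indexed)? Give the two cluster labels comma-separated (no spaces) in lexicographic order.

BF,CHU

iteration 1: select B,F (d=8, Q=-197); attach at lengths (113/12, -17/12); label the merged cluster BF
  updated: d(BF,C)=20, d(BF,H)=29/2, d(BF,N)=23, d(BF,U)=25/2, d(BF,V)=21/2, d(BF,X)=10
iteration 2: select N,X (d=7, Q=-142); attach at lengths (49/5, -14/5); label the merged cluster NX
  updated: d(BF,NX)=13, d(C,NX)=21, d(H,NX)=17/2, d(NX,U)=25/2, d(NX,V)=9
iteration 3: select H,U (d=4, Q=-104); attach at lengths (11/4, 5/4); label the merged cluster HU
  updated: d(BF,HU)=23/2, d(C,HU)=21/2, d(HU,NX)=17/2, d(HU,V)=35/2
iteration 4: select C,HU (d=21/2, Q=-80); attach at lengths (47/6, 8/3); label the merged cluster CHU
  updated: d(BF,CHU)=21/2, d(CHU,NX)=19/2, d(CHU,V)=19/2
iteration 5: select BF,CHU (d=21/2, Q=-85/2); attach at lengths (51/8, 33/8); label the merged cluster BCFHU
  updated: d(BCFHU,NX)=6, d(BCFHU,V)=19/4
iteration 6: select BCFHU,NX (d=6, Q=-79/4); attach at lengths (7/8, 41/8); label the merged cluster BCFHNUX
  updated: d(BCFHNUX,V)=31/8
iteration 7: select BCFHNUX,V (d=31/8); attach at lengths (31/16, 31/16); label the merged cluster BCFHNUVX
final tree: ((((B:113/12,F:-17/12):51/8,(C:47/6,(H:11/4,U:5/4):8/3):33/8):7/8,(N:49/5,X:-14/5):41/8):31/16,V:31/16)
total length: 399/8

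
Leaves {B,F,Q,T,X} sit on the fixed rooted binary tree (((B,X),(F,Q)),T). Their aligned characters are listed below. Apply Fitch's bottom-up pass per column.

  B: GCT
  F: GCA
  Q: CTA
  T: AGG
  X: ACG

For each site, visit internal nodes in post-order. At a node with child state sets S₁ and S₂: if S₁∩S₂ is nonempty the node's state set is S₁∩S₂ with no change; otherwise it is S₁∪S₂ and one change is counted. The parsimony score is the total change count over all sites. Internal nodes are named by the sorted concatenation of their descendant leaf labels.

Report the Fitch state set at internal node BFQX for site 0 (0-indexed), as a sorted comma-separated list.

G

[col 0] BX: children B:{G}, X:{A} ∪→ {A,G}; cost 1
[col 0] FQ: children F:{G}, Q:{C} ∪→ {C,G}; cost 1
[col 0] BFQX: children BX:{A,G}, FQ:{C,G} ∩→ {G}; cost 0
[col 0] BFQTX: children BFQX:{G}, T:{A} ∪→ {A,G}; cost 1
[col 1] BX: children B:{C}, X:{C} ∩→ {C}; cost 0
[col 1] FQ: children F:{C}, Q:{T} ∪→ {C,T}; cost 1
[col 1] BFQX: children BX:{C}, FQ:{C,T} ∩→ {C}; cost 0
[col 1] BFQTX: children BFQX:{C}, T:{G} ∪→ {C,G}; cost 1
[col 2] BX: children B:{T}, X:{G} ∪→ {G,T}; cost 1
[col 2] FQ: children F:{A}, Q:{A} ∩→ {A}; cost 0
[col 2] BFQX: children BX:{G,T}, FQ:{A} ∪→ {A,G,T}; cost 1
[col 2] BFQTX: children BFQX:{A,G,T}, T:{G} ∩→ {G}; cost 0
per-site changes: [3, 2, 2]; total = 7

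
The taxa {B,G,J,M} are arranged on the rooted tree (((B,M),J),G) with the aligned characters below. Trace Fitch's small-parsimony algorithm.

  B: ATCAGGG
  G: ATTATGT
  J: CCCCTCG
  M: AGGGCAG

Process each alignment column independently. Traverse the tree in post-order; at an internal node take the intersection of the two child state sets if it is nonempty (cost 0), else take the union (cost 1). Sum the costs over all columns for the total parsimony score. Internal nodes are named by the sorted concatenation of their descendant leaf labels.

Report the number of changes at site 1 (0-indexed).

2

BM@0: {A} ∩ {A} = {A} (intersection, +0)
BJM@0: {A} ∪ {C} = {A,C} (union, +1)
BGJM@0: {A,C} ∩ {A} = {A} (intersection, +0)
BM@1: {T} ∪ {G} = {G,T} (union, +1)
BJM@1: {G,T} ∪ {C} = {C,G,T} (union, +1)
BGJM@1: {C,G,T} ∩ {T} = {T} (intersection, +0)
BM@2: {C} ∪ {G} = {C,G} (union, +1)
BJM@2: {C,G} ∩ {C} = {C} (intersection, +0)
BGJM@2: {C} ∪ {T} = {C,T} (union, +1)
BM@3: {A} ∪ {G} = {A,G} (union, +1)
BJM@3: {A,G} ∪ {C} = {A,C,G} (union, +1)
BGJM@3: {A,C,G} ∩ {A} = {A} (intersection, +0)
BM@4: {G} ∪ {C} = {C,G} (union, +1)
BJM@4: {C,G} ∪ {T} = {C,G,T} (union, +1)
BGJM@4: {C,G,T} ∩ {T} = {T} (intersection, +0)
BM@5: {G} ∪ {A} = {A,G} (union, +1)
BJM@5: {A,G} ∪ {C} = {A,C,G} (union, +1)
BGJM@5: {A,C,G} ∩ {G} = {G} (intersection, +0)
BM@6: {G} ∩ {G} = {G} (intersection, +0)
BJM@6: {G} ∩ {G} = {G} (intersection, +0)
BGJM@6: {G} ∪ {T} = {G,T} (union, +1)
per-site changes: [1, 2, 2, 2, 2, 2, 1]; total = 12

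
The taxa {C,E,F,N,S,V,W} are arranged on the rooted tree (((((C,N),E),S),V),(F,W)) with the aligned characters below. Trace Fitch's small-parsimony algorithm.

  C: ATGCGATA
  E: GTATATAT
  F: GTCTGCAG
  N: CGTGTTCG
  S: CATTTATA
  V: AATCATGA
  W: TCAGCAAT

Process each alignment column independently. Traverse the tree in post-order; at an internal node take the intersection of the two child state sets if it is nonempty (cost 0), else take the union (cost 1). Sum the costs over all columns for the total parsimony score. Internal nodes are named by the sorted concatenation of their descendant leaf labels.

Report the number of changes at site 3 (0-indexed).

4

[col 0] CN: children C:{A}, N:{C} ∪→ {A,C}; cost 1
[col 0] CEN: children CN:{A,C}, E:{G} ∪→ {A,C,G}; cost 1
[col 0] CENS: children CEN:{A,C,G}, S:{C} ∩→ {C}; cost 0
[col 0] CENSV: children CENS:{C}, V:{A} ∪→ {A,C}; cost 1
[col 0] FW: children F:{G}, W:{T} ∪→ {G,T}; cost 1
[col 0] CEFNSVW: children CENSV:{A,C}, FW:{G,T} ∪→ {A,C,G,T}; cost 1
[col 1] CN: children C:{T}, N:{G} ∪→ {G,T}; cost 1
[col 1] CEN: children CN:{G,T}, E:{T} ∩→ {T}; cost 0
[col 1] CENS: children CEN:{T}, S:{A} ∪→ {A,T}; cost 1
[col 1] CENSV: children CENS:{A,T}, V:{A} ∩→ {A}; cost 0
[col 1] FW: children F:{T}, W:{C} ∪→ {C,T}; cost 1
[col 1] CEFNSVW: children CENSV:{A}, FW:{C,T} ∪→ {A,C,T}; cost 1
[col 2] CN: children C:{G}, N:{T} ∪→ {G,T}; cost 1
[col 2] CEN: children CN:{G,T}, E:{A} ∪→ {A,G,T}; cost 1
[col 2] CENS: children CEN:{A,G,T}, S:{T} ∩→ {T}; cost 0
[col 2] CENSV: children CENS:{T}, V:{T} ∩→ {T}; cost 0
[col 2] FW: children F:{C}, W:{A} ∪→ {A,C}; cost 1
[col 2] CEFNSVW: children CENSV:{T}, FW:{A,C} ∪→ {A,C,T}; cost 1
[col 3] CN: children C:{C}, N:{G} ∪→ {C,G}; cost 1
[col 3] CEN: children CN:{C,G}, E:{T} ∪→ {C,G,T}; cost 1
[col 3] CENS: children CEN:{C,G,T}, S:{T} ∩→ {T}; cost 0
[col 3] CENSV: children CENS:{T}, V:{C} ∪→ {C,T}; cost 1
[col 3] FW: children F:{T}, W:{G} ∪→ {G,T}; cost 1
[col 3] CEFNSVW: children CENSV:{C,T}, FW:{G,T} ∩→ {T}; cost 0
[col 4] CN: children C:{G}, N:{T} ∪→ {G,T}; cost 1
[col 4] CEN: children CN:{G,T}, E:{A} ∪→ {A,G,T}; cost 1
[col 4] CENS: children CEN:{A,G,T}, S:{T} ∩→ {T}; cost 0
[col 4] CENSV: children CENS:{T}, V:{A} ∪→ {A,T}; cost 1
[col 4] FW: children F:{G}, W:{C} ∪→ {C,G}; cost 1
[col 4] CEFNSVW: children CENSV:{A,T}, FW:{C,G} ∪→ {A,C,G,T}; cost 1
[col 5] CN: children C:{A}, N:{T} ∪→ {A,T}; cost 1
[col 5] CEN: children CN:{A,T}, E:{T} ∩→ {T}; cost 0
[col 5] CENS: children CEN:{T}, S:{A} ∪→ {A,T}; cost 1
[col 5] CENSV: children CENS:{A,T}, V:{T} ∩→ {T}; cost 0
[col 5] FW: children F:{C}, W:{A} ∪→ {A,C}; cost 1
[col 5] CEFNSVW: children CENSV:{T}, FW:{A,C} ∪→ {A,C,T}; cost 1
[col 6] CN: children C:{T}, N:{C} ∪→ {C,T}; cost 1
[col 6] CEN: children CN:{C,T}, E:{A} ∪→ {A,C,T}; cost 1
[col 6] CENS: children CEN:{A,C,T}, S:{T} ∩→ {T}; cost 0
[col 6] CENSV: children CENS:{T}, V:{G} ∪→ {G,T}; cost 1
[col 6] FW: children F:{A}, W:{A} ∩→ {A}; cost 0
[col 6] CEFNSVW: children CENSV:{G,T}, FW:{A} ∪→ {A,G,T}; cost 1
[col 7] CN: children C:{A}, N:{G} ∪→ {A,G}; cost 1
[col 7] CEN: children CN:{A,G}, E:{T} ∪→ {A,G,T}; cost 1
[col 7] CENS: children CEN:{A,G,T}, S:{A} ∩→ {A}; cost 0
[col 7] CENSV: children CENS:{A}, V:{A} ∩→ {A}; cost 0
[col 7] FW: children F:{G}, W:{T} ∪→ {G,T}; cost 1
[col 7] CEFNSVW: children CENSV:{A}, FW:{G,T} ∪→ {A,G,T}; cost 1
per-site changes: [5, 4, 4, 4, 5, 4, 4, 4]; total = 34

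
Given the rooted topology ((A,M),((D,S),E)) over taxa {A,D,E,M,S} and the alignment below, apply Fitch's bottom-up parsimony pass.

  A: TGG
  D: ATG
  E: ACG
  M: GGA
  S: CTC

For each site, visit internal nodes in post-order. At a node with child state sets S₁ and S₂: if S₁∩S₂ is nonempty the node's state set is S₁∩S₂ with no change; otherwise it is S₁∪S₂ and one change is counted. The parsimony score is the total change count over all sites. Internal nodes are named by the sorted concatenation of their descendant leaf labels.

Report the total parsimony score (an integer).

[col 0] AM: children A:{T}, M:{G} ∪→ {G,T}; cost 1
[col 0] DS: children D:{A}, S:{C} ∪→ {A,C}; cost 1
[col 0] DES: children DS:{A,C}, E:{A} ∩→ {A}; cost 0
[col 0] ADEMS: children AM:{G,T}, DES:{A} ∪→ {A,G,T}; cost 1
[col 1] AM: children A:{G}, M:{G} ∩→ {G}; cost 0
[col 1] DS: children D:{T}, S:{T} ∩→ {T}; cost 0
[col 1] DES: children DS:{T}, E:{C} ∪→ {C,T}; cost 1
[col 1] ADEMS: children AM:{G}, DES:{C,T} ∪→ {C,G,T}; cost 1
[col 2] AM: children A:{G}, M:{A} ∪→ {A,G}; cost 1
[col 2] DS: children D:{G}, S:{C} ∪→ {C,G}; cost 1
[col 2] DES: children DS:{C,G}, E:{G} ∩→ {G}; cost 0
[col 2] ADEMS: children AM:{A,G}, DES:{G} ∩→ {G}; cost 0
per-site changes: [3, 2, 2]; total = 7

7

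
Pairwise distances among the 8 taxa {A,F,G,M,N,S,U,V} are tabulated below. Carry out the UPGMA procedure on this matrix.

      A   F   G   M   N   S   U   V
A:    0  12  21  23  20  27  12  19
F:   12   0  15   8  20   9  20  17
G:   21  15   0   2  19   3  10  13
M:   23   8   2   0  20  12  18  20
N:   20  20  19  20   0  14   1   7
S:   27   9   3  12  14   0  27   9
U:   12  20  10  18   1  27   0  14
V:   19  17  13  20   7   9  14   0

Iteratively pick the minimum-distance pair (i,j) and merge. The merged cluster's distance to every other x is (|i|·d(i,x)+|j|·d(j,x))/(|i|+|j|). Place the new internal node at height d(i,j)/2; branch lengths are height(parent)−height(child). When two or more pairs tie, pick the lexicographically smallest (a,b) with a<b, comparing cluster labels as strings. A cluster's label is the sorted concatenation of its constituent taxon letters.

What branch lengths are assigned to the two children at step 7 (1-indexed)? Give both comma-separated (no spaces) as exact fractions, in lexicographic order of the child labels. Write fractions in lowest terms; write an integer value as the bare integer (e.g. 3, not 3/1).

iteration 1: select N,U (d=1); attach at lengths (1/2, 1/2); label the merged cluster NU
  updated: d(A,NU)=16, d(F,NU)=20, d(G,NU)=29/2, d(M,NU)=19, d(NU,S)=41/2, d(NU,V)=21/2
iteration 2: select G,M (d=2); attach at lengths (1, 1); label the merged cluster GM
  updated: d(A,GM)=22, d(F,GM)=23/2, d(GM,NU)=67/4, d(GM,S)=15/2, d(GM,V)=33/2
iteration 3: select GM,S (d=15/2); attach at lengths (11/4, 15/4); label the merged cluster GMS
  updated: d(A,GMS)=71/3, d(F,GMS)=32/3, d(GMS,NU)=18, d(GMS,V)=14
iteration 4: select NU,V (d=21/2); attach at lengths (19/4, 21/4); label the merged cluster NUV
  updated: d(A,NUV)=17, d(F,NUV)=19, d(GMS,NUV)=50/3
iteration 5: select F,GMS (d=32/3); attach at lengths (16/3, 19/12); label the merged cluster FGMS
  updated: d(A,FGMS)=83/4, d(FGMS,NUV)=69/4
iteration 6: select A,NUV (d=17); attach at lengths (17/2, 13/4); label the merged cluster ANUV
  updated: d(ANUV,FGMS)=145/8
iteration 7: select ANUV,FGMS (d=145/8); attach at lengths (9/16, 179/48); label the merged cluster AFGMNSUV
final tree: ((A:17/2,((N:1/2,U:1/2):19/4,V:21/4):13/4):9/16,(F:16/3,((G:1,M:1):11/4,S:15/4):19/12):179/48)
total length: 1019/24

9/16,179/48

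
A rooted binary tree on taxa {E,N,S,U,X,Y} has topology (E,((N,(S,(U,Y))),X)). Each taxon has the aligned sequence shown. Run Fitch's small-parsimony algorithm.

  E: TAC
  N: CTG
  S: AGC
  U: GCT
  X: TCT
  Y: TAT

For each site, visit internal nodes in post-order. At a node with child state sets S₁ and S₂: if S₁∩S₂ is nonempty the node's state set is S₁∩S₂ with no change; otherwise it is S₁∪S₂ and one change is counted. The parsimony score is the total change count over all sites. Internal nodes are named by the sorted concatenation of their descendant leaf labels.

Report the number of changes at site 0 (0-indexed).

3

UY@0: {G} ∪ {T} = {G,T} (union, +1)
SUY@0: {A} ∪ {G,T} = {A,G,T} (union, +1)
NSUY@0: {C} ∪ {A,G,T} = {A,C,G,T} (union, +1)
NSUXY@0: {A,C,G,T} ∩ {T} = {T} (intersection, +0)
ENSUXY@0: {T} ∩ {T} = {T} (intersection, +0)
UY@1: {C} ∪ {A} = {A,C} (union, +1)
SUY@1: {G} ∪ {A,C} = {A,C,G} (union, +1)
NSUY@1: {T} ∪ {A,C,G} = {A,C,G,T} (union, +1)
NSUXY@1: {A,C,G,T} ∩ {C} = {C} (intersection, +0)
ENSUXY@1: {A} ∪ {C} = {A,C} (union, +1)
UY@2: {T} ∩ {T} = {T} (intersection, +0)
SUY@2: {C} ∪ {T} = {C,T} (union, +1)
NSUY@2: {G} ∪ {C,T} = {C,G,T} (union, +1)
NSUXY@2: {C,G,T} ∩ {T} = {T} (intersection, +0)
ENSUXY@2: {C} ∪ {T} = {C,T} (union, +1)
per-site changes: [3, 4, 3]; total = 10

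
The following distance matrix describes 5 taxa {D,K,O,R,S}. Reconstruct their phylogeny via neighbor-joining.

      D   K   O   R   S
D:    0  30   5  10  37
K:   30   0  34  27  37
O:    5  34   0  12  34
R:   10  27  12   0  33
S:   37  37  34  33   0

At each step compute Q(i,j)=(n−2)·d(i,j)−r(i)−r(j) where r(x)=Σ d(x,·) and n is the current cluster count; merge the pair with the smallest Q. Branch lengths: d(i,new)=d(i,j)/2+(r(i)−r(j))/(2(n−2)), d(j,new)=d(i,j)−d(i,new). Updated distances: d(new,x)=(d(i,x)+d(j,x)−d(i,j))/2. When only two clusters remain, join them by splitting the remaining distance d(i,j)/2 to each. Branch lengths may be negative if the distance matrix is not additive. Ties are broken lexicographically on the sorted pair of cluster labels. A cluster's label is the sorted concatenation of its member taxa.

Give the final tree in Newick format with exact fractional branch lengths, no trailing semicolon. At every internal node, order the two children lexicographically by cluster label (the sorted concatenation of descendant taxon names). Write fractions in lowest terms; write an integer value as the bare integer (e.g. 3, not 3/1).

(((D:15/8,O:25/8):39/8,(K:49/3,S:62/3):63/8):29/16,R:29/16)

iteration 1: select K,S (d=37, Q=-158); attach at lengths (49/3, 62/3); label the merged cluster KS
  updated: d(D,KS)=15, d(KS,O)=31/2, d(KS,R)=23/2
iteration 2: select D,O (d=5, Q=-105/2); attach at lengths (15/8, 25/8); label the merged cluster DO
  updated: d(DO,KS)=51/4, d(DO,R)=17/2
iteration 3: select DO,KS (d=51/4, Q=-131/4); attach at lengths (39/8, 63/8); label the merged cluster DKOS
  updated: d(DKOS,R)=29/8
iteration 4: select DKOS,R (d=29/8); attach at lengths (29/16, 29/16); label the merged cluster DKORS
final tree: (((D:15/8,O:25/8):39/8,(K:49/3,S:62/3):63/8):29/16,R:29/16)
total length: 467/8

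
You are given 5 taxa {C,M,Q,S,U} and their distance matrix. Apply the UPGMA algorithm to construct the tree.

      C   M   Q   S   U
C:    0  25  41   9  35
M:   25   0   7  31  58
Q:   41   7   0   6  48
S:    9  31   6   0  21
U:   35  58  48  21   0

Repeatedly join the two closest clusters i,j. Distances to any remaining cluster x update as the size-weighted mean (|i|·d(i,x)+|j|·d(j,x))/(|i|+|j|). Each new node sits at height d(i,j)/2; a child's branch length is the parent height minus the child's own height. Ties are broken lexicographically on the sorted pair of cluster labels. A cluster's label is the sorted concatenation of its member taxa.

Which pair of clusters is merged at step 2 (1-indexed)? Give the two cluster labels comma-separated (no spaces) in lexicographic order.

M,QS

iteration 1: select Q,S (d=6); attach at lengths (3, 3); label the merged cluster QS
  updated: d(C,QS)=25, d(M,QS)=19, d(QS,U)=69/2
iteration 2: select M,QS (d=19); attach at lengths (19/2, 13/2); label the merged cluster MQS
  updated: d(C,MQS)=25, d(MQS,U)=127/3
iteration 3: select C,MQS (d=25); attach at lengths (25/2, 3); label the merged cluster CMQS
  updated: d(CMQS,U)=81/2
iteration 4: select CMQS,U (d=81/2); attach at lengths (31/4, 81/4); label the merged cluster CMQSU
final tree: ((C:25/2,(M:19/2,(Q:3,S:3):13/2):3):31/4,U:81/4)
total length: 131/2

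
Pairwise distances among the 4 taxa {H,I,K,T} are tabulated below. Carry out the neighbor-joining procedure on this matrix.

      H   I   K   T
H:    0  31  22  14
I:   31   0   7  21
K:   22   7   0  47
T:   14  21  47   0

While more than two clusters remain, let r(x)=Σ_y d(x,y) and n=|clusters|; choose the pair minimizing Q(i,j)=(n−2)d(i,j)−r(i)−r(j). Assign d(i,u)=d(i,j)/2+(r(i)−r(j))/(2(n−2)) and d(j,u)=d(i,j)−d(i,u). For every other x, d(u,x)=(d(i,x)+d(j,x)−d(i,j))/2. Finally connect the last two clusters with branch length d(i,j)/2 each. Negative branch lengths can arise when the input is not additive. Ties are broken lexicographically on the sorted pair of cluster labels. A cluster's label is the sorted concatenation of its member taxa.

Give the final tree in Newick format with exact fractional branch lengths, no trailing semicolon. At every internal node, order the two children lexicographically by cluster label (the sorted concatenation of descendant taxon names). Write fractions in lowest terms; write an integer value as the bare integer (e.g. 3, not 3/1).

(((H:13/4,T:43/4):79/4,I:-3/4):31/8,K:31/8)

1. join H+T (d=14, Q=-121) ⇒ HT; edges |H|=13/4, |T|=43/4
  updated: d(HT,I)=19, d(HT,K)=55/2
2. join HT+I (d=19, Q=-107/2) ⇒ HIT; edges |HT|=79/4, |I|=-3/4
  updated: d(HIT,K)=31/4
3. join HIT+K (d=31/4) ⇒ HIKT; edges |HIT|=31/8, |K|=31/8
final tree: (((H:13/4,T:43/4):79/4,I:-3/4):31/8,K:31/8)
total length: 163/4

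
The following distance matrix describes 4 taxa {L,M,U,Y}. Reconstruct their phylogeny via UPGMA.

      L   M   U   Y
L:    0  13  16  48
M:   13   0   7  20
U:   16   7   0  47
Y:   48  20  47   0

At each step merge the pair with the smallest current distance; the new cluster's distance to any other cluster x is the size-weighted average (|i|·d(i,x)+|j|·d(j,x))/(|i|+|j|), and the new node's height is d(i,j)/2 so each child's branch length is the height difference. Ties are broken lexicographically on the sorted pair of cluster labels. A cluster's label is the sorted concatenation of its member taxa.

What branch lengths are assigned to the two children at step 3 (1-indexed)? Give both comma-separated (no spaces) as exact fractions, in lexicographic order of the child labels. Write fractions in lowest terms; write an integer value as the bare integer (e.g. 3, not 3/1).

step 1: merge (M,U) at d=7; branch lengths M→7/2, U→7/2; new cluster MU
  updated: d(L,MU)=29/2, d(MU,Y)=67/2
step 2: merge (L,MU) at d=29/2; branch lengths L→29/4, MU→15/4; new cluster LMU
  updated: d(LMU,Y)=115/3
step 3: merge (LMU,Y) at d=115/3; branch lengths LMU→143/12, Y→115/6; new cluster LMUY
final tree: ((L:29/4,(M:7/2,U:7/2):15/4):143/12,Y:115/6)
total length: 589/12

143/12,115/6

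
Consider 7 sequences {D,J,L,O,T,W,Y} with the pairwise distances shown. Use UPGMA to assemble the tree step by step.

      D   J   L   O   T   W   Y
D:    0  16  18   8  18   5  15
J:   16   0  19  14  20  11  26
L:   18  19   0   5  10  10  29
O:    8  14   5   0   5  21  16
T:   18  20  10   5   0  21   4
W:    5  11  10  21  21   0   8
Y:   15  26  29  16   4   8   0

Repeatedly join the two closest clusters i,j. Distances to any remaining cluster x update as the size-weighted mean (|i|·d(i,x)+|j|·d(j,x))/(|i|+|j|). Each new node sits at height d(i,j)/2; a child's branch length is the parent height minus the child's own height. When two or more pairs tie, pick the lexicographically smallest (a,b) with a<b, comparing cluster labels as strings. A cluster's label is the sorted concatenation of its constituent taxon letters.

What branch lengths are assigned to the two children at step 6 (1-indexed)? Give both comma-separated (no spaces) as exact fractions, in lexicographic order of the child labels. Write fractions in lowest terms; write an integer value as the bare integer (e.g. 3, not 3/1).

9/10,32/5

iteration 1: select T,Y (d=4); attach at lengths (2, 2); label the merged cluster TY
  updated: d(D,TY)=33/2, d(J,TY)=23, d(L,TY)=39/2, d(O,TY)=21/2, d(TY,W)=29/2
iteration 2: select D,W (d=5); attach at lengths (5/2, 5/2); label the merged cluster DW
  updated: d(DW,J)=27/2, d(DW,L)=14, d(DW,O)=29/2, d(DW,TY)=31/2
iteration 3: select L,O (d=5); attach at lengths (5/2, 5/2); label the merged cluster LO
  updated: d(DW,LO)=57/4, d(J,LO)=33/2, d(LO,TY)=15
iteration 4: select DW,J (d=27/2); attach at lengths (17/4, 27/4); label the merged cluster DJW
  updated: d(DJW,LO)=15, d(DJW,TY)=18
iteration 5: select DJW,LO (d=15); attach at lengths (3/4, 5); label the merged cluster DJLOW
  updated: d(DJLOW,TY)=84/5
iteration 6: select DJLOW,TY (d=84/5); attach at lengths (9/10, 32/5); label the merged cluster DJLOTWY
final tree: ((((D:5/2,W:5/2):17/4,J:27/4):3/4,(L:5/2,O:5/2):5):9/10,(T:2,Y:2):32/5)
total length: 761/20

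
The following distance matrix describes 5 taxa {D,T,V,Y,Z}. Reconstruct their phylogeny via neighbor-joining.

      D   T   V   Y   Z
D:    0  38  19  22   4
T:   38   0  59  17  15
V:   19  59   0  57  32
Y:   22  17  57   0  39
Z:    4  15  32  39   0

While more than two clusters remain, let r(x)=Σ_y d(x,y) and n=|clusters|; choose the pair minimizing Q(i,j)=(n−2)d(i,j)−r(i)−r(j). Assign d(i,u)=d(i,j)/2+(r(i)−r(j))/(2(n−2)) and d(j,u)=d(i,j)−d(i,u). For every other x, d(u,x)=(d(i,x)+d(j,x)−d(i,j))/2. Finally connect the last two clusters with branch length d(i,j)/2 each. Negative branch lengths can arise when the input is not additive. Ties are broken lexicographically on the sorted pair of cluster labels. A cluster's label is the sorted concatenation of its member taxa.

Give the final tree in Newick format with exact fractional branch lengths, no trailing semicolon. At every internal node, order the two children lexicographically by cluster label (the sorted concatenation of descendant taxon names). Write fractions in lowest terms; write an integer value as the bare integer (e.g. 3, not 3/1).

1. join T+Y (d=17, Q=-213) ⇒ TY; edges |T|=15/2, |Y|=19/2
  updated: d(D,TY)=43/2, d(TY,V)=99/2, d(TY,Z)=37/2
2. join D+V (d=19, Q=-107) ⇒ DV; edges |D|=-9/2, |V|=47/2
  updated: d(DV,TY)=26, d(DV,Z)=17/2
3. join DV+TY (d=26, Q=-53) ⇒ DTVY; edges |DV|=8, |TY|=18
  updated: d(DTVY,Z)=1/2
4. join DTVY+Z (d=1/2) ⇒ DTVYZ; edges |DTVY|=1/4, |Z|=1/4
final tree: (((D:-9/2,V:47/2):8,(T:15/2,Y:19/2):18):1/4,Z:1/4)
total length: 125/2

(((D:-9/2,V:47/2):8,(T:15/2,Y:19/2):18):1/4,Z:1/4)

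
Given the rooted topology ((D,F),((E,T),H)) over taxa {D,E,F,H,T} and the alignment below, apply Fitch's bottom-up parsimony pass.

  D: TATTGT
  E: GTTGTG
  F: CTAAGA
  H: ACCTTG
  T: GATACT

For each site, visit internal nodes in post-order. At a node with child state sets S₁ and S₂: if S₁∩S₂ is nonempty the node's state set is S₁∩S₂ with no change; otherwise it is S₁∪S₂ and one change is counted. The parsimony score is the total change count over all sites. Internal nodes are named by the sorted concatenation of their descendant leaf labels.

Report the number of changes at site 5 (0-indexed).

DF@0: {T} ∪ {C} = {C,T} (union, +1)
ET@0: {G} ∩ {G} = {G} (intersection, +0)
EHT@0: {G} ∪ {A} = {A,G} (union, +1)
DEFHT@0: {C,T} ∪ {A,G} = {A,C,G,T} (union, +1)
DF@1: {A} ∪ {T} = {A,T} (union, +1)
ET@1: {T} ∪ {A} = {A,T} (union, +1)
EHT@1: {A,T} ∪ {C} = {A,C,T} (union, +1)
DEFHT@1: {A,T} ∩ {A,C,T} = {A,T} (intersection, +0)
DF@2: {T} ∪ {A} = {A,T} (union, +1)
ET@2: {T} ∩ {T} = {T} (intersection, +0)
EHT@2: {T} ∪ {C} = {C,T} (union, +1)
DEFHT@2: {A,T} ∩ {C,T} = {T} (intersection, +0)
DF@3: {T} ∪ {A} = {A,T} (union, +1)
ET@3: {G} ∪ {A} = {A,G} (union, +1)
EHT@3: {A,G} ∪ {T} = {A,G,T} (union, +1)
DEFHT@3: {A,T} ∩ {A,G,T} = {A,T} (intersection, +0)
DF@4: {G} ∩ {G} = {G} (intersection, +0)
ET@4: {T} ∪ {C} = {C,T} (union, +1)
EHT@4: {C,T} ∩ {T} = {T} (intersection, +0)
DEFHT@4: {G} ∪ {T} = {G,T} (union, +1)
DF@5: {T} ∪ {A} = {A,T} (union, +1)
ET@5: {G} ∪ {T} = {G,T} (union, +1)
EHT@5: {G,T} ∩ {G} = {G} (intersection, +0)
DEFHT@5: {A,T} ∪ {G} = {A,G,T} (union, +1)
per-site changes: [3, 3, 2, 3, 2, 3]; total = 16

3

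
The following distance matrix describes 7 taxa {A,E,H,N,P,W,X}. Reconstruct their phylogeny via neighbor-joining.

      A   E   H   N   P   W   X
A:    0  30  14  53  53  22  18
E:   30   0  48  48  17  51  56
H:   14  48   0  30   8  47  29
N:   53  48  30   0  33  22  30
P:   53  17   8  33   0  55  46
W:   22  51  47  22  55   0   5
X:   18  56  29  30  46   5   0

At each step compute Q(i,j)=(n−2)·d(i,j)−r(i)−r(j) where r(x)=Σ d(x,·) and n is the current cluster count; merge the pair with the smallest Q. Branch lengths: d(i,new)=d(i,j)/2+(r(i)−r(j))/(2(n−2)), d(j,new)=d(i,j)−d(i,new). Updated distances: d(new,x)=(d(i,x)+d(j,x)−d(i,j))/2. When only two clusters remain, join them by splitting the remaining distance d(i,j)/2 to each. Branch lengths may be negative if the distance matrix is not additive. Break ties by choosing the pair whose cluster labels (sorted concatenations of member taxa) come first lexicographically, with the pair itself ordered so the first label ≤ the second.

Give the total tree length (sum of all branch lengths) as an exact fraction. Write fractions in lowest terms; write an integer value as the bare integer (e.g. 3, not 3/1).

713/8

1. join E+P (d=17, Q=-377) ⇒ EP; edges |E|=123/10, |P|=47/10
  updated: d(A,EP)=33, d(EP,H)=39/2, d(EP,N)=32, d(EP,W)=89/2, d(EP,X)=85/2
2. join W+X (d=5, Q=-245) ⇒ WX; edges |W|=9/2, |X|=1/2
  updated: d(A,WX)=35/2, d(EP,WX)=41, d(H,WX)=71/2, d(N,WX)=47/2
3. join N+WX (d=47/2, Q=-371/2) ⇒ NWX; edges |N|=61/4, |WX|=33/4
  updated: d(A,NWX)=47/2, d(EP,NWX)=99/4, d(H,NWX)=21
4. join A+H (d=14, Q=-97) ⇒ AH; edges |A|=11, |H|=3
  updated: d(AH,EP)=77/4, d(AH,NWX)=61/4
5. join AH+EP (d=77/4, Q=-237/4) ⇒ AEHP; edges |AH|=39/8, |EP|=115/8
  updated: d(AEHP,NWX)=83/8
6. join AEHP+NWX (d=83/8) ⇒ AEHNPWX; edges |AEHP|=83/16, |NWX|=83/16
final tree: (((A:11,H:3):39/8,(E:123/10,P:47/10):115/8):83/16,(N:61/4,(W:9/2,X:1/2):33/4):83/16)
total length: 713/8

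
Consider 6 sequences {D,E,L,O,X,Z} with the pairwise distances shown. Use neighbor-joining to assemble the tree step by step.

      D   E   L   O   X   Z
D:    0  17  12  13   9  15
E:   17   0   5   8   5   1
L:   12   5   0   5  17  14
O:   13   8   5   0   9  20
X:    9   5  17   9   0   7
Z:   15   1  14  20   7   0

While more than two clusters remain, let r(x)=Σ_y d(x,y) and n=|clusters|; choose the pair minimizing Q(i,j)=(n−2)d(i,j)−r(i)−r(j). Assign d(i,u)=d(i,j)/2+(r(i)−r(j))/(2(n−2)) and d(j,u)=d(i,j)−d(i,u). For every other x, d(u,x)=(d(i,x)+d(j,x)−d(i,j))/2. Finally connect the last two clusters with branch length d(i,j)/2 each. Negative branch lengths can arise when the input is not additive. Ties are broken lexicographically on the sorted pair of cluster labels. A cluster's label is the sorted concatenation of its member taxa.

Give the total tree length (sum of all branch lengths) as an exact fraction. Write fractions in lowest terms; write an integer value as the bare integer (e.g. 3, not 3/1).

395/16

iteration 1: select E,Z (d=1, Q=-89); attach at lengths (-17/8, 25/8); label the merged cluster EZ
  updated: d(D,EZ)=31/2, d(EZ,L)=9, d(EZ,O)=27/2, d(EZ,X)=11/2
iteration 2: select L,O (d=5, Q=-137/2); attach at lengths (35/12, 25/12); label the merged cluster LO
  updated: d(D,LO)=10, d(EZ,LO)=35/4, d(LO,X)=21/2
iteration 3: select D,LO (d=10, Q=-175/4); attach at lengths (101/16, 59/16); label the merged cluster DLO
  updated: d(DLO,EZ)=57/8, d(DLO,X)=19/4
iteration 4: select DLO,EZ (d=57/8, Q=-139/8); attach at lengths (51/16, 63/16); label the merged cluster DELOZ
  updated: d(DELOZ,X)=25/16
iteration 5: select DELOZ,X (d=25/16); attach at lengths (25/32, 25/32); label the merged cluster DELOXZ
final tree: (((D:101/16,(L:35/12,O:25/12):59/16):51/16,(E:-17/8,Z:25/8):63/16):25/32,X:25/32)
total length: 395/16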